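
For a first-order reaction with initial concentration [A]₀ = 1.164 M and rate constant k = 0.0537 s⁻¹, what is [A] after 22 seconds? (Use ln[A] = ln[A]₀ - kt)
0.3572 M

ln[A] = ln[A]₀ - k·t = ln(1.164) - (0.0537)·(22) = 0.1519 - 1.1814 = -1.0295
[A] = e^(-1.0295) = 0.3572 M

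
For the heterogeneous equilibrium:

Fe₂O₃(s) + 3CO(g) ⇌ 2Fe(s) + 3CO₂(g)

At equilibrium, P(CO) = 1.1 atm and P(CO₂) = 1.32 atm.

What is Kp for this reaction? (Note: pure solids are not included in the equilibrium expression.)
K_p = 1.728

Solids (Fe₂O₃, Fe) are excluded.
Kp = P(CO₂)³/P(CO)³ = (1.32)³/(1.1)³ = 2.3/1.331 = 1.728.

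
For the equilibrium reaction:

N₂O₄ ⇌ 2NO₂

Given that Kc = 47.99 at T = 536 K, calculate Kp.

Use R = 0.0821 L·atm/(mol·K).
K_p = 2.11e+03

Δn = (moles gaseous products) − (moles gaseous reactants) = 1
T = 536 K; RT = 0.0821 × 536 = 44.0056
Kp = Kc·(RT)^Δn = 47.99 × (44.0056)^1 = 47.99 × 44.0056 = 2.11e+03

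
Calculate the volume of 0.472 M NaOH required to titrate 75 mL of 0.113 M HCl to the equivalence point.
V_{base} = 18.0 mL

At equivalence: moles acid = moles base.
moles HCl = 0.113 M × 0.075 L = 0.008475 mol
V_NaOH = 0.008475 mol ÷ 0.472 M = 0.01796 L = 18.0 mL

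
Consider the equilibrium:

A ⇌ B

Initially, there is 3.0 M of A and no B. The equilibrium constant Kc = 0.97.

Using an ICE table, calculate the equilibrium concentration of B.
[B] = 1.477 M

ICE: [A] = 3.0 − x, [B] = x.
Kc = x/(3.0 − x) = 0.97 ⇒ x = 0.97·3.0/(1 + 0.97) = 2.91/1.97 = 1.477.
[B] = x = 1.477 M.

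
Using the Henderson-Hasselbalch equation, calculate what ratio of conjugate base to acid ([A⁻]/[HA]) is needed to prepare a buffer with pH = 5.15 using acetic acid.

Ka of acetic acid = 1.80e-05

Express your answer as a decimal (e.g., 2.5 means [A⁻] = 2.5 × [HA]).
[A⁻]/[HA] = 2.543

pKa = −log(1.80e-05) = 4.7447. pH = pKa + log([A⁻]/[HA]). 5.15 = 4.7447 + log(ratio). log(ratio) = 5.15 − 4.7447 = 0.4053. ratio = 10^(0.4053) = 2.543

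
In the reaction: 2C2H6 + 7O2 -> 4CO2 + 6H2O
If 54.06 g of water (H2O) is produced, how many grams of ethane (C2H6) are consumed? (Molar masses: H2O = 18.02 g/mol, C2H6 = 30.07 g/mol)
Moles of H2O = 54.06 g ÷ 18.02 g/mol = 3 mol
Mole ratio: 2 mol C2H6 / 6 mol H2O
Moles of C2H6 = 3 × (2/6) = 1 mol
Mass of C2H6 = 1 mol × 30.07 g/mol = 30.07 g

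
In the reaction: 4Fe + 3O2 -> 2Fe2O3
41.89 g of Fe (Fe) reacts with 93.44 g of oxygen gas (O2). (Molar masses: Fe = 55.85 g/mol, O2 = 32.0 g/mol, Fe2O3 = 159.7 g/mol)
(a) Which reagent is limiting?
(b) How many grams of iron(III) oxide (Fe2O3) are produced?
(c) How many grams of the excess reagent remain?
(a) Fe, (b) 59.89 g, (c) 75.44 g

Moles of Fe = 41.89 g ÷ 55.85 g/mol = 0.750045 mol
Moles of O2 = 93.44 g ÷ 32.0 g/mol = 2.92 mol
Moles ÷ coefficient: Fe: 0.750045/4 = 0.1875, O2: 2.92/3 = 0.9733
(a) Fe has the smaller value, so Fe is the limiting reagent.
(b) Moles of Fe2O3 = 0.750045 mol Fe × (2/4) = 0.375022 mol; mass = 0.375022 mol × 159.7 g/mol = 59.89 g
(c) O2 consumed = 0.750045 × (3/4) = 0.562534 mol; remaining = 2.92 − 0.562534 = 2.35747 mol; mass = 2.35747 mol × 32.0 g/mol = 75.44 g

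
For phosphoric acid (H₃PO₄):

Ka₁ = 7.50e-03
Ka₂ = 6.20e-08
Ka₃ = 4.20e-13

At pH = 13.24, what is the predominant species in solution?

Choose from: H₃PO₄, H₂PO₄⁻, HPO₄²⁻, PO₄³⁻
PO₄³⁻

pKa1 = 2.12, pKa2 = 7.21, pKa3 = 12.38. Each pKa is the crossover between adjacent species; pH = 13.24 lies in the region where PO₄³⁻ predominates.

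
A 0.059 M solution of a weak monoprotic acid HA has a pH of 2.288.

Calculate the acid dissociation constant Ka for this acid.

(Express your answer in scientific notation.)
K_a = 4.93e-04

[H⁺] = 10^(−pH) = 10^(−2.288) = 5.152e-03 M. For HA ⇌ H⁺ + A⁻, Ka = x²/(C − x) = (5.152e-03)²/(0.059 − 5.152e-03) = 4.93e-04.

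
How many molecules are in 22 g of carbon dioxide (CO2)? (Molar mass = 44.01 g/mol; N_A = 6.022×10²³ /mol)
Moles = 22 g ÷ 44.01 g/mol = 0.499886 mol
Molecules = 0.499886 mol × 6.022×10²³ /mol = 3.010e+23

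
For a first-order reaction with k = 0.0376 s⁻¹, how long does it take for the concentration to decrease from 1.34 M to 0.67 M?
18.43 s

From ln[A] = ln[A]₀ - k·t: t = ln([A]₀/[A])/k = ln(1.34/0.67)/0.0376 = ln(2.0000)/0.0376 = 0.6931/0.0376 = 18.43 s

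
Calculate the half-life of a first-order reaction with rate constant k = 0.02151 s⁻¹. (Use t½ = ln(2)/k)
32.22 s

t½ = ln(2)/k = 0.6931/0.02151 = 32.22 s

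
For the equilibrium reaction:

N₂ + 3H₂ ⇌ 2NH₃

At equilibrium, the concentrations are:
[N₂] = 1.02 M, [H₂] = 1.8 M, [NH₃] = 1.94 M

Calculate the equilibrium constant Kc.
K_c = 0.6327

Kc = ([NH₃]^2) / ([N₂] × [H₂]^3)
   = ((1.94)^2) / ((1.02)·(1.8)^3)
   = 3.7636 / 5.9486 = 0.6327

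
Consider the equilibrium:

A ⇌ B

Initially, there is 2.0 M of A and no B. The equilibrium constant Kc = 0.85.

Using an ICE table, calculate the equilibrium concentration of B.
[B] = 0.919 M

ICE: [A] = 2.0 − x, [B] = x.
Kc = x/(2.0 − x) = 0.85 ⇒ x = 0.85·2.0/(1 + 0.85) = 1.7/1.85 = 0.9189.
[B] = x = 0.919 M.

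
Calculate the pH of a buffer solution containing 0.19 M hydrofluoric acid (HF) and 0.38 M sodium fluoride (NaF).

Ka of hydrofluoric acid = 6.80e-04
pH = 3.47

pKa = -log(6.80e-04) = 3.17. pH = pKa + log([A⁻]/[HA]) = 3.17 + log(0.38/0.19)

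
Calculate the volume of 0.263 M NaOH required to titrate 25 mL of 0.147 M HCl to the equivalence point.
V_{base} = 14.0 mL

At equivalence: moles acid = moles base.
moles HCl = 0.147 M × 0.025 L = 0.003675 mol
V_NaOH = 0.003675 mol ÷ 0.263 M = 0.01397 L = 14.0 mL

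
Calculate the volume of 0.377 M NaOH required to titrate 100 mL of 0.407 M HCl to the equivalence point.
V_{base} = 108.0 mL

At equivalence: moles acid = moles base.
moles HCl = 0.407 M × 0.1 L = 0.0407 mol
V_NaOH = 0.0407 mol ÷ 0.377 M = 0.108 L = 108.0 mL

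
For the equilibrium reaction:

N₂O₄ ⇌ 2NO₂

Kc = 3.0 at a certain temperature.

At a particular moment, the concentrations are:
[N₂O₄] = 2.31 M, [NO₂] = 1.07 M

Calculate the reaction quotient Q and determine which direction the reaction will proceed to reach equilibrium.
Q = 0.496, Q < K, reaction proceeds forward (toward products)

Q = ([NO₂]^2) / ([N₂O₄])
  = ((1.07)^2) / ((2.31)) = 1.1449/2.31 = 0.4956
Since Q = 0.4956 < Kc = 3.0, the reaction proceeds forward (toward products) to reach equilibrium.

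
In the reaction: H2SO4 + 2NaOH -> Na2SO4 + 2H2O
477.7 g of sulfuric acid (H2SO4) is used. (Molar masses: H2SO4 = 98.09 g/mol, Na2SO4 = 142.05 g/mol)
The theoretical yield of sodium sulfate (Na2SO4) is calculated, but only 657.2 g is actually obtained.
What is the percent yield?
Moles of H2SO4 = 477.7 g ÷ 98.09 g/mol = 4.87002 mol
Mole ratio: 1 mol Na2SO4 / 1 mol H2SO4
Moles of Na2SO4 = 4.87002 × (1/1) = 4.87002 mol
Theoretical yield = 4.87002 mol × 142.05 g/mol = 691.79 g
Actual yield = 657.2 g
Percent yield = (657.2 / 691.79) × 100% = 95.0%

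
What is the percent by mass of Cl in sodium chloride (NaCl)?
Mass of Cl in formula = 35.45 × 1 = 35.45 g/mol
Molar mass = 58.44 g/mol
% Cl = (35.45/58.44) × 100% = 60.66%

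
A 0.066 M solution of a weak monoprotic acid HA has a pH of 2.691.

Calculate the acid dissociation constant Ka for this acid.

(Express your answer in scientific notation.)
K_a = 6.49e-05

[H⁺] = 10^(−pH) = 10^(−2.691) = 2.037e-03 M. For HA ⇌ H⁺ + A⁻, Ka = x²/(C − x) = (2.037e-03)²/(0.066 − 2.037e-03) = 6.49e-05.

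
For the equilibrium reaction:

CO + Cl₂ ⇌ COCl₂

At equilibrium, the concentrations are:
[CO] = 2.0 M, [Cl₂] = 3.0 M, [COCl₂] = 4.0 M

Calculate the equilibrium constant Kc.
K_c = 0.6667

Kc = ([COCl₂]) / ([CO] × [Cl₂])
   = ((4.0)) / ((2.0)·(3.0))
   = 4 / 6 = 0.6667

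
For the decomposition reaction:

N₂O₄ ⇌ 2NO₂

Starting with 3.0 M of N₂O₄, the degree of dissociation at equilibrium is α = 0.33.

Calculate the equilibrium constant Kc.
K_c = 1.9504

x = α·[A]₀ = 0.33 × 3.0 = 0.99 M dissociated.
At eq: [N₂O₄] = 3.0 − 0.99 = 2.01 M; [NO₂] = 2x = 1.98 M.
Kc = [NO₂]²/[N₂O₄] = (1.98)²/2.01 = 1.95.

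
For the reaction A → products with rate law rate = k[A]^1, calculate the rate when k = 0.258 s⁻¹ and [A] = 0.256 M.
0.06605 M/s

rate = k·[A]^1 = 0.258·(0.256)^1 = 0.258·0.256 = 0.06605 M/s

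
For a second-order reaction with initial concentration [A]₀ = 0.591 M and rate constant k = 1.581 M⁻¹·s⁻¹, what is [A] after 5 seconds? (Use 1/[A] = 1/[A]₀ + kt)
0.1042 M

1/[A] = 1/[A]₀ + k·t = 1/0.591 + (1.581)·(5) = 1.6920 + 7.9050 = 9.5970
[A] = 1/9.5970 = 0.1042 M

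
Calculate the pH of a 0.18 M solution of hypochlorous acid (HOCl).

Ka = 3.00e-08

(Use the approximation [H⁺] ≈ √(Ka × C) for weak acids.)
pH = 4.13

[H⁺] = √(Ka × C) = √(3.00e-08 × 0.18) = 7.3485e-05. pH = -log(7.3485e-05)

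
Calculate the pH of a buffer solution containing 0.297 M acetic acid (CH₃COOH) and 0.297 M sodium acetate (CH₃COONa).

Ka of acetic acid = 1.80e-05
pH = 4.74

pKa = -log(1.80e-05) = 4.74. pH = pKa + log([A⁻]/[HA]) = 4.74 + log(0.297/0.297)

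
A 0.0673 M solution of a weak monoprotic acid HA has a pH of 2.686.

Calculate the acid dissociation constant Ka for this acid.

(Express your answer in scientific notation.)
K_a = 6.51e-05

[H⁺] = 10^(−pH) = 10^(−2.686) = 2.061e-03 M. For HA ⇌ H⁺ + A⁻, Ka = x²/(C − x) = (2.061e-03)²/(0.0673 − 2.061e-03) = 6.51e-05.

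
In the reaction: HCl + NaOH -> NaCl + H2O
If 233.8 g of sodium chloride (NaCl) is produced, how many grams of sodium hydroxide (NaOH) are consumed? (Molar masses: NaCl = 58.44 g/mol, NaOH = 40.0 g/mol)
Moles of NaCl = 233.8 g ÷ 58.44 g/mol = 4.00068 mol
Mole ratio: 1 mol NaOH / 1 mol NaCl
Moles of NaOH = 4.00068 × (1/1) = 4.00068 mol
Mass of NaOH = 4.00068 mol × 40.0 g/mol = 160 g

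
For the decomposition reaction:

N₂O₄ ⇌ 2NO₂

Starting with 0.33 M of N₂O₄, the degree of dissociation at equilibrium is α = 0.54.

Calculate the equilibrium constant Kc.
K_c = 0.8368

x = α·[A]₀ = 0.54 × 0.33 = 0.1782 M dissociated.
At eq: [N₂O₄] = 0.33 − 0.1782 = 0.1518 M; [NO₂] = 2x = 0.3564 M.
Kc = [NO₂]²/[N₂O₄] = (0.3564)²/0.1518 = 0.8368.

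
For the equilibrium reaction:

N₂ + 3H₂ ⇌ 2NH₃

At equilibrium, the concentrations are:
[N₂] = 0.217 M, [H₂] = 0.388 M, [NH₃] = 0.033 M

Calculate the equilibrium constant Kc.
K_c = 0.0859

Kc = ([NH₃]^2) / ([N₂] × [H₂]^3)
   = ((0.033)^2) / ((0.217)·(0.388)^3)
   = 0.001089 / 0.012675 = 0.0859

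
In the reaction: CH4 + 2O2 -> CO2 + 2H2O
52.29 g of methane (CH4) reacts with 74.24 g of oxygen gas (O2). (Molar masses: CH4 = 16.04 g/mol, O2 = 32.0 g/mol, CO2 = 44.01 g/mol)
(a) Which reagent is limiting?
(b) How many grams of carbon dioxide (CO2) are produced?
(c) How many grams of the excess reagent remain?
(a) O2, (b) 51.05 g, (c) 33.68 g

Moles of CH4 = 52.29 g ÷ 16.04 g/mol = 3.25998 mol
Moles of O2 = 74.24 g ÷ 32.0 g/mol = 2.32 mol
Moles ÷ coefficient: CH4: 3.25998/1 = 3.26, O2: 2.32/2 = 1.16
(a) O2 has the smaller value, so O2 is the limiting reagent.
(b) Moles of CO2 = 2.32 mol O2 × (1/2) = 1.16 mol; mass = 1.16 mol × 44.01 g/mol = 51.05 g
(c) CH4 consumed = 2.32 × (1/2) = 1.16 mol; remaining = 3.25998 − 1.16 = 2.09998 mol; mass = 2.09998 mol × 16.04 g/mol = 33.68 g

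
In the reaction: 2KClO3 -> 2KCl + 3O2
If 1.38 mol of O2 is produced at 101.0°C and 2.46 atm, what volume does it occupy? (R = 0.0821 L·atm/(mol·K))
T = 101.0°C + 273.15 = 374.15 K
V = nRT/P = (1.38 × 0.0821 × 374.15) / 2.46
V = 17.23 L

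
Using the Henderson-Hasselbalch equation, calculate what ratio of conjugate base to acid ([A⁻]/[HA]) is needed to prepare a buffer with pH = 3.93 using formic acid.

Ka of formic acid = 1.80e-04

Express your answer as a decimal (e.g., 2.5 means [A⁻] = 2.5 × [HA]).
[A⁻]/[HA] = 1.532

pKa = −log(1.80e-04) = 3.7447. pH = pKa + log([A⁻]/[HA]). 3.93 = 3.7447 + log(ratio). log(ratio) = 3.93 − 3.7447 = 0.1853. ratio = 10^(0.1853) = 1.532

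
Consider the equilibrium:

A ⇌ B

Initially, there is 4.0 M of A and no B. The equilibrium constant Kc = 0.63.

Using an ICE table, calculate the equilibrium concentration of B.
[B] = 1.546 M

ICE: [A] = 4.0 − x, [B] = x.
Kc = x/(4.0 − x) = 0.63 ⇒ x = 0.63·4.0/(1 + 0.63) = 2.52/1.63 = 1.546.
[B] = x = 1.546 M.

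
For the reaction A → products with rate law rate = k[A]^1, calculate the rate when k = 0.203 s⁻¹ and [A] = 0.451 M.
0.09155 M/s

rate = k·[A]^1 = 0.203·(0.451)^1 = 0.203·0.451 = 0.09155 M/s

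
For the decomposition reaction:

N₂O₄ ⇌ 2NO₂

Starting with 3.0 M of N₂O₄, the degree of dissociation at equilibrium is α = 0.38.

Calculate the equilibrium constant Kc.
K_c = 2.7948

x = α·[A]₀ = 0.38 × 3.0 = 1.14 M dissociated.
At eq: [N₂O₄] = 3.0 − 1.14 = 1.86 M; [NO₂] = 2x = 2.28 M.
Kc = [NO₂]²/[N₂O₄] = (2.28)²/1.86 = 2.795.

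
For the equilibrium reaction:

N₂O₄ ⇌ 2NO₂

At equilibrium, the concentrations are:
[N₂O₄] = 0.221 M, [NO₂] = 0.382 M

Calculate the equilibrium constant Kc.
K_c = 0.6603

Kc = ([NO₂]^2) / ([N₂O₄])
   = ((0.382)^2) / ((0.221))
   = 0.14592 / 0.221 = 0.6603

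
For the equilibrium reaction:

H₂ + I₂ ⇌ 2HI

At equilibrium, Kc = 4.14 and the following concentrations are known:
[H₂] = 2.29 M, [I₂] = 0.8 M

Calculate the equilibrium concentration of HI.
[HI] = 2.7540 M

Kc = ([HI]^2) / ([H₂] × [I₂]) = 4.14
[HI]^2 = Kc · (reactant terms)/(other product terms) = 4.14 · 1.832 / 1 = 7.5845
[HI] = (7.5845)^(1/2) = 2.7540 M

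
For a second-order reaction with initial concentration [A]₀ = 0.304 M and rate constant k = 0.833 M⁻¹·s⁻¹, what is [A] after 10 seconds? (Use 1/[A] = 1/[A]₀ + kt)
0.0861 M

1/[A] = 1/[A]₀ + k·t = 1/0.304 + (0.833)·(10) = 3.2895 + 8.3300 = 11.6195
[A] = 1/11.6195 = 0.0861 M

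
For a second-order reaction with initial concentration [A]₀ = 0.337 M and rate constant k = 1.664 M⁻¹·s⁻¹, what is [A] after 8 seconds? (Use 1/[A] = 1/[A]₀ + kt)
0.0614 M

1/[A] = 1/[A]₀ + k·t = 1/0.337 + (1.664)·(8) = 2.9674 + 13.3120 = 16.2794
[A] = 1/16.2794 = 0.0614 M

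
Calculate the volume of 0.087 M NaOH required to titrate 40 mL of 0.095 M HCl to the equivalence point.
V_{base} = 43.7 mL

At equivalence: moles acid = moles base.
moles HCl = 0.095 M × 0.04 L = 0.0038 mol
V_NaOH = 0.0038 mol ÷ 0.087 M = 0.04368 L = 43.7 mL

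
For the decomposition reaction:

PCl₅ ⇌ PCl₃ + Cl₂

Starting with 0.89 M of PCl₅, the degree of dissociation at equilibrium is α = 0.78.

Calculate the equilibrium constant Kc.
K_c = 2.4613

x = α·[A]₀ = 0.78 × 0.89 = 0.6942 M dissociated.
At eq: [PCl₅] = 0.89 − 0.6942 = 0.1958 M; [PCl₃] = [Cl₂] = x = 0.6942 M.
Kc = [PCl₃][Cl₂]/[PCl₅] = (0.6942)²/0.1958 = 2.461.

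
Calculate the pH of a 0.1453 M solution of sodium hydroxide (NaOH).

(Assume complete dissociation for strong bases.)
pH = 13.16

[OH⁻] = 0.1453 M for strong base. pOH = -log[OH⁻] = 0.84, pH = 14 - pOH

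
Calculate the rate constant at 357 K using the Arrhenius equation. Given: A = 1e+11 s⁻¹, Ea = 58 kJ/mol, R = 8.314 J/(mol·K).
3.26e+02 s⁻¹

k = A·exp(-Ea/(R·T)) = 1e+11·exp(-58000/(8.314·357)) = 1e+11·exp(-19.5411) = 1e+11·3.2613e-09 = 3.26e+02 s⁻¹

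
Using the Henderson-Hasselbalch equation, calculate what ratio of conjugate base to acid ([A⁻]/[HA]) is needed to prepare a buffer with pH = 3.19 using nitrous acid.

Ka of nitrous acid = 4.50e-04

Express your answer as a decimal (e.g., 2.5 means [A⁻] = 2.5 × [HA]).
[A⁻]/[HA] = 0.697

pKa = −log(4.50e-04) = 3.3468. pH = pKa + log([A⁻]/[HA]). 3.19 = 3.3468 + log(ratio). log(ratio) = 3.19 − 3.3468 = -0.1568. ratio = 10^(-0.1568) = 0.697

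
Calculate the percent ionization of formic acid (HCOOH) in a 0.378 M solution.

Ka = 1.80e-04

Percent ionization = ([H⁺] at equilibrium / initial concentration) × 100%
Percent ionization = 2.16%

Let x = [H⁺]. Ka = x²/(C - x) ⇒ x² + (1.80e-04)x - (1.80e-04)(0.378) = 0. x = 8.1591e-03. Percent = (8.1591e-03/0.378) × 100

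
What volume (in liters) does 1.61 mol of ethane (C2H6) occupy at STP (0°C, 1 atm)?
At STP, 1 mol of gas occupies 22.4 L
Volume = 1.61 mol × 22.4 L/mol = 36.06 L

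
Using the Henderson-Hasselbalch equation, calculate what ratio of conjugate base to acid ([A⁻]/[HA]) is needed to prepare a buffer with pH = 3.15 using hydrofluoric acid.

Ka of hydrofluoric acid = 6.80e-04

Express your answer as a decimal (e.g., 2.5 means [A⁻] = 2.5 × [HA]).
[A⁻]/[HA] = 0.961

pKa = −log(6.80e-04) = 3.1675. pH = pKa + log([A⁻]/[HA]). 3.15 = 3.1675 + log(ratio). log(ratio) = 3.15 − 3.1675 = -0.0175. ratio = 10^(-0.0175) = 0.961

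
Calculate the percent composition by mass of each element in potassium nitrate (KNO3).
K: 38.67%, N: 13.86%, O: 47.47%

Molar mass of KNO3 = 101.11 g/mol
% K = (1 × 39.1) / 101.11 × 100% = 39.1 / 101.11 × 100% = 38.67%
% N = (1 × 14.01) / 101.11 × 100% = 14.01 / 101.11 × 100% = 13.86%
% O = (3 × 16.0) / 101.11 × 100% = 48 / 101.11 × 100% = 47.47%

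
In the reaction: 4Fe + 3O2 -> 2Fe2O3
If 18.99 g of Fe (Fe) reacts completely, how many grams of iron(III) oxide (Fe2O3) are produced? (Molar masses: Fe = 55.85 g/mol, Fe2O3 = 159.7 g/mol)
Moles of Fe = 18.99 g ÷ 55.85 g/mol = 0.340018 mol
Mole ratio: 2 mol Fe2O3 / 4 mol Fe
Moles of Fe2O3 = 0.340018 × (2/4) = 0.170009 mol
Mass of Fe2O3 = 0.170009 mol × 159.7 g/mol = 27.15 g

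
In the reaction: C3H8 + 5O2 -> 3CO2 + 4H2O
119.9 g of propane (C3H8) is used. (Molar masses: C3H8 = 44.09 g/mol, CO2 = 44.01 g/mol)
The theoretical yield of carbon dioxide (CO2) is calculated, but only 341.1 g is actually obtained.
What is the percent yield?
Moles of C3H8 = 119.9 g ÷ 44.09 g/mol = 2.71944 mol
Mole ratio: 3 mol CO2 / 1 mol C3H8
Moles of CO2 = 2.71944 × (3/1) = 8.15831 mol
Theoretical yield = 8.15831 mol × 44.01 g/mol = 359.05 g
Actual yield = 341.1 g
Percent yield = (341.1 / 359.05) × 100% = 95.0%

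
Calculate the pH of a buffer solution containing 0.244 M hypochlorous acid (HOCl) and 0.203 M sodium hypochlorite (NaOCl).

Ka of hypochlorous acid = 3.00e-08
pH = 7.44

pKa = -log(3.00e-08) = 7.52. pH = pKa + log([A⁻]/[HA]) = 7.52 + log(0.203/0.244)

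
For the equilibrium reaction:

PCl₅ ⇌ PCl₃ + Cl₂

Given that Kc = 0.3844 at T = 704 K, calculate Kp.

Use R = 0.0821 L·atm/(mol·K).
K_p = 22.2177

Δn = (moles gaseous products) − (moles gaseous reactants) = 1
T = 704 K; RT = 0.0821 × 704 = 57.7984
Kp = Kc·(RT)^Δn = 0.3844 × (57.7984)^1 = 0.3844 × 57.7984 = 22.2177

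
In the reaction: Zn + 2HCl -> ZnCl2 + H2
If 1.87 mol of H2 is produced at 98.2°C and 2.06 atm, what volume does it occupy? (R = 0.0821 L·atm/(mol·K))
T = 98.2°C + 273.15 = 371.35 K
V = nRT/P = (1.87 × 0.0821 × 371.35) / 2.06
V = 27.68 L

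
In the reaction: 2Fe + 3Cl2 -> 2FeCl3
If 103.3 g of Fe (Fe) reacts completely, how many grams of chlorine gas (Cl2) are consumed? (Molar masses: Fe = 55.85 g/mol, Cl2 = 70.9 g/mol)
Moles of Fe = 103.3 g ÷ 55.85 g/mol = 1.8496 mol
Mole ratio: 3 mol Cl2 / 2 mol Fe
Moles of Cl2 = 1.8496 × (3/2) = 2.7744 mol
Mass of Cl2 = 2.7744 mol × 70.9 g/mol = 196.7 g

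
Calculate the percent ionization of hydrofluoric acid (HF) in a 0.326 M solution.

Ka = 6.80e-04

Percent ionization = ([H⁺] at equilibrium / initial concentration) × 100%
Percent ionization = 4.46%

Let x = [H⁺]. Ka = x²/(C - x) ⇒ x² + (6.80e-04)x - (6.80e-04)(0.326) = 0. x = 1.4553e-02. Percent = (1.4553e-02/0.326) × 100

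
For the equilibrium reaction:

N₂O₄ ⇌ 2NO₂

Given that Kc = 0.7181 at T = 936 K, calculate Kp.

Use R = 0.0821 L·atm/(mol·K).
K_p = 55.1828

Δn = (moles gaseous products) − (moles gaseous reactants) = 1
T = 936 K; RT = 0.0821 × 936 = 76.8456
Kp = Kc·(RT)^Δn = 0.7181 × (76.8456)^1 = 0.7181 × 76.8456 = 55.1828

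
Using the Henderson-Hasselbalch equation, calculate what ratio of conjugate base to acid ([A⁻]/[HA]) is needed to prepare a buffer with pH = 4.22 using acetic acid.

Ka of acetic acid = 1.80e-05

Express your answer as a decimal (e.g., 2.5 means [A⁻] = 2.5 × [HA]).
[A⁻]/[HA] = 0.299

pKa = −log(1.80e-05) = 4.7447. pH = pKa + log([A⁻]/[HA]). 4.22 = 4.7447 + log(ratio). log(ratio) = 4.22 − 4.7447 = -0.5247. ratio = 10^(-0.5247) = 0.299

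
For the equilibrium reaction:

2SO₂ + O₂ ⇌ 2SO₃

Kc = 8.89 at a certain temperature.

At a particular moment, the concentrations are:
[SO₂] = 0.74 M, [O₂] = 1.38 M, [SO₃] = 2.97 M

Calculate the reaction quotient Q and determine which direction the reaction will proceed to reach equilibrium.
Q = 11.673, Q > K, reaction proceeds reverse (toward reactants)

Q = ([SO₃]^2) / ([SO₂]^2 × [O₂])
  = ((2.97)^2) / ((0.74)^2·(1.38)) = 8.8209/0.75569 = 11.67
Since Q = 11.67 > Kc = 8.89, the reaction proceeds reverse (toward reactants) to reach equilibrium.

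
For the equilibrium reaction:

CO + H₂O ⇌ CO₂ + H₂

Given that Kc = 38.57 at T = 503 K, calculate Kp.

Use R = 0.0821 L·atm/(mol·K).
K_p = 38.5700

Δn = (moles gaseous products) − (moles gaseous reactants) = 0
T = 503 K; RT = 0.0821 × 503 = 41.2963
Kp = Kc·(RT)^Δn = 38.57 × (41.2963)^0 = 38.57 × 1 = 38.5700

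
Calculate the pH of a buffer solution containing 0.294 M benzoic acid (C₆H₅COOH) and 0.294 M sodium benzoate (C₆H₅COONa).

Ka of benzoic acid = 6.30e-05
pH = 4.20

pKa = -log(6.30e-05) = 4.20. pH = pKa + log([A⁻]/[HA]) = 4.20 + log(0.294/0.294)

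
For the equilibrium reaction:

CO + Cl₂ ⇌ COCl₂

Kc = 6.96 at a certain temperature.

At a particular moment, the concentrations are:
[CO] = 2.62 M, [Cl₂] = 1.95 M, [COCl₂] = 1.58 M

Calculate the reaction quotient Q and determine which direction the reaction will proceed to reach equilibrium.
Q = 0.309, Q < K, reaction proceeds forward (toward products)

Q = ([COCl₂]) / ([CO] × [Cl₂])
  = ((1.58)) / ((2.62)·(1.95)) = 1.58/5.109 = 0.3093
Since Q = 0.3093 < Kc = 6.96, the reaction proceeds forward (toward products) to reach equilibrium.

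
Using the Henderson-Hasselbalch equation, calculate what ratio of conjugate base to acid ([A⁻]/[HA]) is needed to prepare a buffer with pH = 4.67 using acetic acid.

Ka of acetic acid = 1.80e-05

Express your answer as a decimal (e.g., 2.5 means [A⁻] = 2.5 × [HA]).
[A⁻]/[HA] = 0.842

pKa = −log(1.80e-05) = 4.7447. pH = pKa + log([A⁻]/[HA]). 4.67 = 4.7447 + log(ratio). log(ratio) = 4.67 − 4.7447 = -0.0747. ratio = 10^(-0.0747) = 0.842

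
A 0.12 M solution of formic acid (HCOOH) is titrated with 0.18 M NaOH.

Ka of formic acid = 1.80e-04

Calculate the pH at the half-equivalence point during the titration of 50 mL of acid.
pH = pKa = 3.74

At the half-equivalence point, [HA] = [A⁻], so by Henderson–Hasselbalch pH = pKa + log(1) = pKa.
pKa = −log(1.80e-04) = 3.74.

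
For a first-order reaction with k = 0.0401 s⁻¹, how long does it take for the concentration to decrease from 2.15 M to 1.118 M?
16.31 s

From ln[A] = ln[A]₀ - k·t: t = ln([A]₀/[A])/k = ln(2.15/1.118)/0.0401 = ln(1.9231)/0.0401 = 0.6539/0.0401 = 16.31 s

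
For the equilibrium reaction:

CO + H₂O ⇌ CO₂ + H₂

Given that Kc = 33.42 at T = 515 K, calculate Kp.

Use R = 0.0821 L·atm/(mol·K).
K_p = 33.4200

Δn = (moles gaseous products) − (moles gaseous reactants) = 0
T = 515 K; RT = 0.0821 × 515 = 42.2815
Kp = Kc·(RT)^Δn = 33.42 × (42.2815)^0 = 33.42 × 1 = 33.4200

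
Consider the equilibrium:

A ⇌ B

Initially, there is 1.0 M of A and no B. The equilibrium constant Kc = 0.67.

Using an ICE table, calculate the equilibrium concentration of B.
[B] = 0.401 M

ICE: [A] = 1.0 − x, [B] = x.
Kc = x/(1.0 − x) = 0.67 ⇒ x = 0.67·1.0/(1 + 0.67) = 0.67/1.67 = 0.4012.
[B] = x = 0.401 M.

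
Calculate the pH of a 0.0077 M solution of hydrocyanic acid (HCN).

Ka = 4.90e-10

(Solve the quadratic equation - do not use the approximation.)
pH = 5.71

x² + Ka×x - Ka×C = 0. Using quadratic formula: [H⁺] = 1.9422e-06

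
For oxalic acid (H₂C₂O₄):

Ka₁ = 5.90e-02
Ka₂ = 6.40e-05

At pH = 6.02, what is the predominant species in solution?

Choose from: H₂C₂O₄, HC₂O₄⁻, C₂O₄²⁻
C₂O₄²⁻

pKa1 = 1.23, pKa2 = 4.19. Each pKa is the crossover between adjacent species; pH = 6.02 lies in the region where C₂O₄²⁻ predominates.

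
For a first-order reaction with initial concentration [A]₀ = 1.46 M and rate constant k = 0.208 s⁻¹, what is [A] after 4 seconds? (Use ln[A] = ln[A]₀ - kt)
0.6354 M

ln[A] = ln[A]₀ - k·t = ln(1.46) - (0.208)·(4) = 0.3784 - 0.8320 = -0.4536
[A] = e^(-0.4536) = 0.6354 M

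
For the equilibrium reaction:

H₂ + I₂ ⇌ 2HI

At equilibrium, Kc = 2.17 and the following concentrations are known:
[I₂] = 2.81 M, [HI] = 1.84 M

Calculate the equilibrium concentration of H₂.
[H₂] = 0.5552 M

Kc = ([HI]^2) / ([H₂] × [I₂]) = 2.17
[H₂]^1 = (product terms)/(Kc · other reactant terms) = 3.3856 / (2.17 · 2.81) = 0.55523
[H₂] = 0.5552 M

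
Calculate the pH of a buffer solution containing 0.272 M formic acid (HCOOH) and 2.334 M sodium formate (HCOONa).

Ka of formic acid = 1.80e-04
pH = 4.68

pKa = -log(1.80e-04) = 3.74. pH = pKa + log([A⁻]/[HA]) = 3.74 + log(2.334/0.272)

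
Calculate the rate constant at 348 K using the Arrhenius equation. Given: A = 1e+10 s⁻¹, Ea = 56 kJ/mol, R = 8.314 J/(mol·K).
3.93e+01 s⁻¹

k = A·exp(-Ea/(R·T)) = 1e+10·exp(-56000/(8.314·348)) = 1e+10·exp(-19.3552) = 1e+10·3.9276e-09 = 3.93e+01 s⁻¹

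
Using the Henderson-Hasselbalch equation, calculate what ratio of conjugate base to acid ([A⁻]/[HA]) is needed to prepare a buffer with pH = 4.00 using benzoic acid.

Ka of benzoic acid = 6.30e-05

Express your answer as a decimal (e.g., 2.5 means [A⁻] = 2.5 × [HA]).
[A⁻]/[HA] = 0.630

pKa = −log(6.30e-05) = 4.2007. pH = pKa + log([A⁻]/[HA]). 4.00 = 4.2007 + log(ratio). log(ratio) = 4.00 − 4.2007 = -0.2007. ratio = 10^(-0.2007) = 0.630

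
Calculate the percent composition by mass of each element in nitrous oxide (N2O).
N: 63.65%, O: 36.35%

Molar mass of N2O = 44.02 g/mol
% N = (2 × 14.01) / 44.02 × 100% = 28.02 / 44.02 × 100% = 63.65%
% O = (1 × 16.0) / 44.02 × 100% = 16 / 44.02 × 100% = 36.35%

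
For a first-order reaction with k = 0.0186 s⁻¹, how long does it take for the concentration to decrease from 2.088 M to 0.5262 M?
74.10 s

From ln[A] = ln[A]₀ - k·t: t = ln([A]₀/[A])/k = ln(2.088/0.5262)/0.0186 = ln(3.9681)/0.0186 = 1.3783/0.0186 = 74.10 s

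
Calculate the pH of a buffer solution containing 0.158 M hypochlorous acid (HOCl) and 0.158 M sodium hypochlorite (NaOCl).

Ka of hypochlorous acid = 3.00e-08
pH = 7.52

pKa = -log(3.00e-08) = 7.52. pH = pKa + log([A⁻]/[HA]) = 7.52 + log(0.158/0.158)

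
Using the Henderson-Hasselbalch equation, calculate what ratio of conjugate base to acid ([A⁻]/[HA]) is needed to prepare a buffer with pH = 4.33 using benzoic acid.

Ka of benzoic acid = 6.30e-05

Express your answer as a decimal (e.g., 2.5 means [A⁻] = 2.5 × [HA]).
[A⁻]/[HA] = 1.347

pKa = −log(6.30e-05) = 4.2007. pH = pKa + log([A⁻]/[HA]). 4.33 = 4.2007 + log(ratio). log(ratio) = 4.33 − 4.2007 = 0.1293. ratio = 10^(0.1293) = 1.347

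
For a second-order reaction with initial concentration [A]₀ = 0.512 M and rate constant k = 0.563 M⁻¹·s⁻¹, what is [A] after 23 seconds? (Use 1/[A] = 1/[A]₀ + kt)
0.0671 M

1/[A] = 1/[A]₀ + k·t = 1/0.512 + (0.563)·(23) = 1.9531 + 12.9490 = 14.9021
[A] = 1/14.9021 = 0.0671 M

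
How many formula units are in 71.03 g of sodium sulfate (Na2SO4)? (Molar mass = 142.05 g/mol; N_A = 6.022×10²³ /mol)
Moles = 71.03 g ÷ 142.05 g/mol = 0.500035 mol
Formula units = 0.500035 mol × 6.022×10²³ /mol = 3.011e+23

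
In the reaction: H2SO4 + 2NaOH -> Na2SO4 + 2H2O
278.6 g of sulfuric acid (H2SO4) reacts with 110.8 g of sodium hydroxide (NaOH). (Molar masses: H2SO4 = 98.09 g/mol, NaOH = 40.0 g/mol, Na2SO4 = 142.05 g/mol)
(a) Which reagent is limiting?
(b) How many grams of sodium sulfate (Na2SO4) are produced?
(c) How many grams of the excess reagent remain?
(a) NaOH, (b) 196.7 g, (c) 142.7 g

Moles of H2SO4 = 278.6 g ÷ 98.09 g/mol = 2.84025 mol
Moles of NaOH = 110.8 g ÷ 40.0 g/mol = 2.77 mol
Moles ÷ coefficient: H2SO4: 2.84025/1 = 2.84, NaOH: 2.77/2 = 1.385
(a) NaOH has the smaller value, so NaOH is the limiting reagent.
(b) Moles of Na2SO4 = 2.77 mol NaOH × (1/2) = 1.385 mol; mass = 1.385 mol × 142.05 g/mol = 196.7 g
(c) H2SO4 consumed = 2.77 × (1/2) = 1.385 mol; remaining = 2.84025 − 1.385 = 1.45525 mol; mass = 1.45525 mol × 98.09 g/mol = 142.7 g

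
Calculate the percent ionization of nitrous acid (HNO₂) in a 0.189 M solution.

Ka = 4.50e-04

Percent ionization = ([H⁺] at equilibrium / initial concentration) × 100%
Percent ionization = 4.76%

Let x = [H⁺]. Ka = x²/(C - x) ⇒ x² + (4.50e-04)x - (4.50e-04)(0.189) = 0. x = 9.0000e-03. Percent = (9.0000e-03/0.189) × 100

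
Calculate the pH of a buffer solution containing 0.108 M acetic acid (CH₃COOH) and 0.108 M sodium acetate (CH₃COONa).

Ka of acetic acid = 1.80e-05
pH = 4.74

pKa = -log(1.80e-05) = 4.74. pH = pKa + log([A⁻]/[HA]) = 4.74 + log(0.108/0.108)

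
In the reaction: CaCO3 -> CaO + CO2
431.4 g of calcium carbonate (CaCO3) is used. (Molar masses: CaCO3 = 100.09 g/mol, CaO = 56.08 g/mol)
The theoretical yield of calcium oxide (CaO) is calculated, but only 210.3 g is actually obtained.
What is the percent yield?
Moles of CaCO3 = 431.4 g ÷ 100.09 g/mol = 4.31012 mol
Mole ratio: 1 mol CaO / 1 mol CaCO3
Moles of CaO = 4.31012 × (1/1) = 4.31012 mol
Theoretical yield = 4.31012 mol × 56.08 g/mol = 241.71 g
Actual yield = 210.3 g
Percent yield = (210.3 / 241.71) × 100% = 87.0%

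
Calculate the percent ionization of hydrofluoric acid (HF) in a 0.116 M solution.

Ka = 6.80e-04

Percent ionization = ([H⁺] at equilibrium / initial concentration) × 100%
Percent ionization = 7.37%

Let x = [H⁺]. Ka = x²/(C - x) ⇒ x² + (6.80e-04)x - (6.80e-04)(0.116) = 0. x = 8.5479e-03. Percent = (8.5479e-03/0.116) × 100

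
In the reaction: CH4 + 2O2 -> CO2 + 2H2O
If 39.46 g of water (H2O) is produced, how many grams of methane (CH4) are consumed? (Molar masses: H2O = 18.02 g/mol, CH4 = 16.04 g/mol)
Moles of H2O = 39.46 g ÷ 18.02 g/mol = 2.18979 mol
Mole ratio: 1 mol CH4 / 2 mol H2O
Moles of CH4 = 2.18979 × (1/2) = 1.09489 mol
Mass of CH4 = 1.09489 mol × 16.04 g/mol = 17.56 g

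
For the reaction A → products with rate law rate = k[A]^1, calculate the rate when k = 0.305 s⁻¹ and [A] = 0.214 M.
0.06527 M/s

rate = k·[A]^1 = 0.305·(0.214)^1 = 0.305·0.214 = 0.06527 M/s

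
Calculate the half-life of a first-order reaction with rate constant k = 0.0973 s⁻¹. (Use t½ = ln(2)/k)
7.12 s

t½ = ln(2)/k = 0.6931/0.0973 = 7.12 s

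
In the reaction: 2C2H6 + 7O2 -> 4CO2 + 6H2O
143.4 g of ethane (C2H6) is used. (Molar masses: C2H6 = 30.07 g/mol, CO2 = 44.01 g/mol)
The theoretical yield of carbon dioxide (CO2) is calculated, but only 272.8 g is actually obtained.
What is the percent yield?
Moles of C2H6 = 143.4 g ÷ 30.07 g/mol = 4.76887 mol
Mole ratio: 4 mol CO2 / 2 mol C2H6
Moles of CO2 = 4.76887 × (4/2) = 9.53775 mol
Theoretical yield = 9.53775 mol × 44.01 g/mol = 419.76 g
Actual yield = 272.8 g
Percent yield = (272.8 / 419.76) × 100% = 65.0%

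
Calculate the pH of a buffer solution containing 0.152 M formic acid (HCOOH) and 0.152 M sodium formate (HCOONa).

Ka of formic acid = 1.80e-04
pH = 3.74

pKa = -log(1.80e-04) = 3.74. pH = pKa + log([A⁻]/[HA]) = 3.74 + log(0.152/0.152)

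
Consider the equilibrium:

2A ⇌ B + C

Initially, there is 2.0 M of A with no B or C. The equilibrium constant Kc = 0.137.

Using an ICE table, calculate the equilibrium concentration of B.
[B] = 0.425 M

ICE: [A] = 2.0 − 2x, [B] = [C] = x.
Kc = x²/(2.0 − 2x)² = 0.137 ⇒ √Kc = x/(2.0 − 2x).
x = √0.137·2.0/(1 + 2√0.137) = 0.37014·2.0/1.7403 = 0.42538.
[B] = x = 0.425 M.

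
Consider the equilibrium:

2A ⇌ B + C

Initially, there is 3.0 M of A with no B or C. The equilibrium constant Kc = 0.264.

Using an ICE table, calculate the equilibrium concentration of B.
[B] = 0.760 M

ICE: [A] = 3.0 − 2x, [B] = [C] = x.
Kc = x²/(3.0 − 2x)² = 0.264 ⇒ √Kc = x/(3.0 − 2x).
x = √0.264·3.0/(1 + 2√0.264) = 0.51381·3.0/2.0276 = 0.76022.
[B] = x = 0.760 M.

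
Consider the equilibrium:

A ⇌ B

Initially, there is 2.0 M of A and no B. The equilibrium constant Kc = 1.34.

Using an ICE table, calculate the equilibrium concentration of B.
[B] = 1.145 M

ICE: [A] = 2.0 − x, [B] = x.
Kc = x/(2.0 − x) = 1.34 ⇒ x = 1.34·2.0/(1 + 1.34) = 2.68/2.34 = 1.145.
[B] = x = 1.145 M.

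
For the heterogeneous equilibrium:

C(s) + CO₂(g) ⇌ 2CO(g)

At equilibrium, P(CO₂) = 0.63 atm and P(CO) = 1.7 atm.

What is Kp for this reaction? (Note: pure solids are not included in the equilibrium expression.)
K_p = 4.587

Solid C is excluded.
Kp = P(CO)²/P(CO₂) = (1.7)²/0.63 = 2.89/0.63 = 4.587.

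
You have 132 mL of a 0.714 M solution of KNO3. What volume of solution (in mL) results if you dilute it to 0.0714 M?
Using M₁V₁ = M₂V₂:
0.714 × 132 = 0.0714 × V₂
V₂ = (0.714 × 132) / 0.0714 = 1320 mL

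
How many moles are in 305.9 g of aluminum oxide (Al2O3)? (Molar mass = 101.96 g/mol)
Moles = 305.9 g ÷ 101.96 g/mol = 3 mol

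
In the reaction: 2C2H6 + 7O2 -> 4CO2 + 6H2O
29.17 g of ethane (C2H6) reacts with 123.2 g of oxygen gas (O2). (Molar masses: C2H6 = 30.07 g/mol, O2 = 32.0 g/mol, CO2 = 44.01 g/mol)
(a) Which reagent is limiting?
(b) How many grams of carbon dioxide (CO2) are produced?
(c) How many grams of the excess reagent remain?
(a) C2H6, (b) 85.39 g, (c) 14.55 g

Moles of C2H6 = 29.17 g ÷ 30.07 g/mol = 0.97007 mol
Moles of O2 = 123.2 g ÷ 32.0 g/mol = 3.85 mol
Moles ÷ coefficient: C2H6: 0.97007/2 = 0.485, O2: 3.85/7 = 0.55
(a) C2H6 has the smaller value, so C2H6 is the limiting reagent.
(b) Moles of CO2 = 0.97007 mol C2H6 × (4/2) = 1.94014 mol; mass = 1.94014 mol × 44.01 g/mol = 85.39 g
(c) O2 consumed = 0.97007 × (7/2) = 3.39524 mol; remaining = 3.85 − 3.39524 = 0.454756 mol; mass = 0.454756 mol × 32.0 g/mol = 14.55 g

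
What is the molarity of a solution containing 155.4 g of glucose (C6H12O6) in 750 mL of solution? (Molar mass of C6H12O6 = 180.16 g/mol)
Moles of C6H12O6 = 155.4 g ÷ 180.16 g/mol = 0.862567 mol
Volume = 750 mL = 0.75 L
Molarity = 0.862567 mol ÷ 0.75 L = 1.15 M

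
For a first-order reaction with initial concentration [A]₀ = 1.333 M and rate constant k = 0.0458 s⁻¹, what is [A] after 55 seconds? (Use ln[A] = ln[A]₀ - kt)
0.1074 M

ln[A] = ln[A]₀ - k·t = ln(1.333) - (0.0458)·(55) = 0.2874 - 2.5190 = -2.2316
[A] = e^(-2.2316) = 0.1074 M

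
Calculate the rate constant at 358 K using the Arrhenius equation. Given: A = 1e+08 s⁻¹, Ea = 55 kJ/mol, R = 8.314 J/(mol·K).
9.44e-01 s⁻¹

k = A·exp(-Ea/(R·T)) = 1e+08·exp(-55000/(8.314·358)) = 1e+08·exp(-18.4786) = 1e+08·9.4370e-09 = 9.44e-01 s⁻¹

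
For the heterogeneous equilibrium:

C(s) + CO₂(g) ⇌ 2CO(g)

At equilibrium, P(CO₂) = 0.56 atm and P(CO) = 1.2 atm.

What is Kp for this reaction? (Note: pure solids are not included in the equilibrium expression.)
K_p = 2.571

Solid C is excluded.
Kp = P(CO)²/P(CO₂) = (1.2)²/0.56 = 1.44/0.56 = 2.571.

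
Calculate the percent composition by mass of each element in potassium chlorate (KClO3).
K: 31.91%, Cl: 28.93%, O: 39.17%

Molar mass of KClO3 = 122.55 g/mol
% K = (1 × 39.1) / 122.55 × 100% = 39.1 / 122.55 × 100% = 31.91%
% Cl = (1 × 35.45) / 122.55 × 100% = 35.45 / 122.55 × 100% = 28.93%
% O = (3 × 16.0) / 122.55 × 100% = 48 / 122.55 × 100% = 39.17%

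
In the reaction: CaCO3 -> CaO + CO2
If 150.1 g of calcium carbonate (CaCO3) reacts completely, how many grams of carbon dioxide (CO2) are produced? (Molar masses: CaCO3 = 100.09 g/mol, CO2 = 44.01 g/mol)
Moles of CaCO3 = 150.1 g ÷ 100.09 g/mol = 1.49965 mol
Mole ratio: 1 mol CO2 / 1 mol CaCO3
Moles of CO2 = 1.49965 × (1/1) = 1.49965 mol
Mass of CO2 = 1.49965 mol × 44.01 g/mol = 66 g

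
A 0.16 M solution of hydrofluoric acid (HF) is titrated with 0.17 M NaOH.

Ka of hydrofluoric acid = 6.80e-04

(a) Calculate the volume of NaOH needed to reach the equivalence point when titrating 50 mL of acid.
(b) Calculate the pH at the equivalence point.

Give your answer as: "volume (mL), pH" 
V = 47.1 mL, pH = 8.04

(a) At equivalence: moles acid = moles base.
moles acid = 0.16 × 0.05 = 0.008 mol; V_NaOH = 0.008/0.17 = 0.04706 L = 47.1 mL.
(b) At equivalence, all acid → conjugate base A⁻ at [A⁻] = 0.008/0.09706 = 0.08242 M.
Kb = Kw/Ka = 1.0e-14/6.80e-04 = 1.471e-11; [OH⁻] = √(Kb·[A⁻]) = 1.101e-06; pOH = 5.96; pH = 14 − pOH = 8.04.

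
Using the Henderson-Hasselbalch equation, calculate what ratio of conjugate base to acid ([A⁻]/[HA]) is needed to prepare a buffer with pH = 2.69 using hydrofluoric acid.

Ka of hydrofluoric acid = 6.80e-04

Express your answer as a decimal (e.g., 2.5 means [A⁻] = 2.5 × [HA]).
[A⁻]/[HA] = 0.333

pKa = −log(6.80e-04) = 3.1675. pH = pKa + log([A⁻]/[HA]). 2.69 = 3.1675 + log(ratio). log(ratio) = 2.69 − 3.1675 = -0.4775. ratio = 10^(-0.4775) = 0.333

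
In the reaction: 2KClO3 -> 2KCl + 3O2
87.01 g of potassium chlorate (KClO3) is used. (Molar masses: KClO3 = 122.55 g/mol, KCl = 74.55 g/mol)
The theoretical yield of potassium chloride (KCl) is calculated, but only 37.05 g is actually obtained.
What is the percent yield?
Moles of KClO3 = 87.01 g ÷ 122.55 g/mol = 0.709996 mol
Mole ratio: 2 mol KCl / 2 mol KClO3
Moles of KCl = 0.709996 × (2/2) = 0.709996 mol
Theoretical yield = 0.709996 mol × 74.55 g/mol = 52.93 g
Actual yield = 37.05 g
Percent yield = (37.05 / 52.93) × 100% = 70.0%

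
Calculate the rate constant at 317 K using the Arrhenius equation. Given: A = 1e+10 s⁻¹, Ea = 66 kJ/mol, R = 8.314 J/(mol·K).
1.33e-01 s⁻¹

k = A·exp(-Ea/(R·T)) = 1e+10·exp(-66000/(8.314·317)) = 1e+10·exp(-25.0423) = 1e+10·1.3312e-11 = 1.33e-01 s⁻¹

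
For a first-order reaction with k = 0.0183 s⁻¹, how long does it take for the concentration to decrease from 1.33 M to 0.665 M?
37.88 s

From ln[A] = ln[A]₀ - k·t: t = ln([A]₀/[A])/k = ln(1.33/0.665)/0.0183 = ln(2.0000)/0.0183 = 0.6931/0.0183 = 37.88 s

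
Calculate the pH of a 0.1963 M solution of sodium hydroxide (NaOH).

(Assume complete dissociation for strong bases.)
pH = 13.29

[OH⁻] = 0.1963 M for strong base. pOH = -log[OH⁻] = 0.71, pH = 14 - pOH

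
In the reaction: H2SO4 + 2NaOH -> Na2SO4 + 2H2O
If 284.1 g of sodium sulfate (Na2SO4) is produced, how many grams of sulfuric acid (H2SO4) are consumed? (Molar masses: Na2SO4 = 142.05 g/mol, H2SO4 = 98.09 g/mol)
Moles of Na2SO4 = 284.1 g ÷ 142.05 g/mol = 2 mol
Mole ratio: 1 mol H2SO4 / 1 mol Na2SO4
Moles of H2SO4 = 2 × (1/1) = 2 mol
Mass of H2SO4 = 2 mol × 98.09 g/mol = 196.2 g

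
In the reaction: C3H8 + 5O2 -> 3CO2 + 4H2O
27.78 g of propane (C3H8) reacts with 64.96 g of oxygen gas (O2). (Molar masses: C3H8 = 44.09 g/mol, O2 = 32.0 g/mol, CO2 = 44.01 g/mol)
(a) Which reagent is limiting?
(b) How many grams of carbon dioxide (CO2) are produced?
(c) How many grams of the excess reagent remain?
(a) O2, (b) 53.6 g, (c) 9.879 g

Moles of C3H8 = 27.78 g ÷ 44.09 g/mol = 0.630075 mol
Moles of O2 = 64.96 g ÷ 32.0 g/mol = 2.03 mol
Moles ÷ coefficient: C3H8: 0.630075/1 = 0.6301, O2: 2.03/5 = 0.406
(a) O2 has the smaller value, so O2 is the limiting reagent.
(b) Moles of CO2 = 2.03 mol O2 × (3/5) = 1.218 mol; mass = 1.218 mol × 44.01 g/mol = 53.6 g
(c) C3H8 consumed = 2.03 × (1/5) = 0.406 mol; remaining = 0.630075 − 0.406 = 0.224075 mol; mass = 0.224075 mol × 44.09 g/mol = 9.879 g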